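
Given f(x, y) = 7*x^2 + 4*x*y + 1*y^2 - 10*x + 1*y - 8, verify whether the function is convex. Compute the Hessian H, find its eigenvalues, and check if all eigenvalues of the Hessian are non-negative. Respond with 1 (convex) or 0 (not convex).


The Hessian of f(x,y) = 7*x^2 + 4*x*y + 1*y^2 - 10*x + 1*y - 8 is:
H = [[14, 4], [4, 2]]
Trace = 14 + 2 = 16
Determinant = 14*2 - (4)^2 = 12
Discriminant = (16)^2 - 4*12 = 208.0
Eigenvalues: lambda_1 = 0.7889, lambda_2 = 15.2111
The function is convex.

1


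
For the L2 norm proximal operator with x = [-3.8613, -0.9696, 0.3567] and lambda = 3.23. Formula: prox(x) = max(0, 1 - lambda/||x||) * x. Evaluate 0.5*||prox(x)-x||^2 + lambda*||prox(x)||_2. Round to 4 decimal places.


Step 1: Compute ||x||.
||x|| = 3.9971
Step 2: Compute scaling factor.
scale = max(0, 1 - 3.23/3.9971) = 0.1919
Step 3: prox(x) = [-0.7411, -0.1861, 0.0685]
||prox(x)|| = 0.7671
Step 4: Proximal objective.
0.5*||prox-x||^2 = 5.2165
lambda*||prox|| = 2.4777
Total = 7.6943


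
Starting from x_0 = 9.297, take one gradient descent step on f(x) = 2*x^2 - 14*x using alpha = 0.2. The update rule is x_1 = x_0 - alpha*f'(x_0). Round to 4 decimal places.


We compute the gradient at x_0 and apply the update.
f'(x) = 4*x - 14
f'(9.297) = 4*9.297 - 14 = 23.188
x_1 = 9.297 - 0.2*23.188 = 4.6594


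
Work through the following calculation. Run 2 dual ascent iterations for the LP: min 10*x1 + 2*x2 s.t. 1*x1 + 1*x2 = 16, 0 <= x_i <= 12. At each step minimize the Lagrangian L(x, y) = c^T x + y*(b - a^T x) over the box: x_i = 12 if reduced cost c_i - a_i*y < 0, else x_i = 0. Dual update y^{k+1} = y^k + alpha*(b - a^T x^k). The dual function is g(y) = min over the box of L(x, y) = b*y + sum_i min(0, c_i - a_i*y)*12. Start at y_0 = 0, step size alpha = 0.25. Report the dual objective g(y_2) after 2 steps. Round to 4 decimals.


Dual ascent for LP: min 10*x1 + 2*x2, 1*x1 + 1*x2 = 16, 0 <= x_i <= 12
Step 1: y^k = 0.0, reduced costs: (10.0, 2.0)
  x^k = (0.0, 0.0), subgradient = b - a^T x = 16.0
  y^{k+1} = 0.0 + 0.25*16.0 = 4.0
Step 2: y^k = 4.0, reduced costs: (6.0, -2.0)
  x^k = (0.0, 12.0), subgradient = b - a^T x = 4.0
  y^{k+1} = 4.0 + 0.25*4.0 = 5.0
Dual objective at y_2 = 5.0: reduced costs (5.0, -3.0), box minimizer x = (0.0, 12.0)
g(y_2) = b*y + (c1 - a1*y)*x1 + (c2 - a2*y)*x2 = 16*5.0 + 5.0*0.0 + (-3.0)*12.0 = 80.0 + 0.0 - 36.0 = 44.0


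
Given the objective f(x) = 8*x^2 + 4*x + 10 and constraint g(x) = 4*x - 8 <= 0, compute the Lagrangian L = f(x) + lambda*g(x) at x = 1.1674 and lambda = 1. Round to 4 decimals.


Step 1: Evaluate f(x).
f(1.1674) = 8*1.1674^2 + 4*1.1674 + 10 = 25.5722
Step 2: Evaluate g(x).
g(1.1674) = 4*1.1674 - 8 = -3.3304
Step 3: Compute Lagrangian.
L = 25.5722 + 1*-3.3304 = 22.2418


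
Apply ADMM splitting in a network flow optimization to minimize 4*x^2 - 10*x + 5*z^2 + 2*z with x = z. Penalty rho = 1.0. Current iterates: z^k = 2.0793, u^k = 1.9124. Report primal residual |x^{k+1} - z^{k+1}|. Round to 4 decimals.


ADMM iteration with rho = 1.0, z^k = 2.0793, u^k = 1.9124
Step 1: x-update.
Minimize 4*x^2 - 10*x + (1.0/2)*(x - 2.0793 + 1.9124)^2
FOC: (2*4 + 1.0)*x = 10 + 1.0*(2.0793 - 1.9124)
x^{k+1} = 1.1297
Step 2: z-update.
Minimize 5*z^2 + 2*z + (1.0/2)*(1.1297 - z + 1.9124)^2
FOC: (2*5 + 1.0)*z = -2 + 1.0*(1.1297 + 1.9124)
z^{k+1} = 0.0947
Step 3: u-update.
u^{k+1} = 1.9124 + 1.1297 - 0.0947 = 2.9473
Step 4: Primal residual = |1.1297 - 0.0947| = 1.0349


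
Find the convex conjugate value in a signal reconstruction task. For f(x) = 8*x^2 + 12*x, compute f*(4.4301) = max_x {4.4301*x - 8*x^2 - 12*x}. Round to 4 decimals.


f*(y) = sup_x {y*x - a*x^2 - b*x} = sup_x {(y-b)*x - a*x^2}
FOC: (y - b) - 2a*x = 0 => x* = (y - b)/(2a)
x* = (4.4301 - 12)/(2*8) = -0.4731
f*(4.4301) = (y-b)^2/(4a) = (4.4301 - 12)^2/(4*8)
= 57.3034/32 = 1.7907


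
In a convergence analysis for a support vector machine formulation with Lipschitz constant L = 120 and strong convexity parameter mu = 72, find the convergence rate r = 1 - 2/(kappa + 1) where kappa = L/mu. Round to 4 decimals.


Step 1: Compute the condition number.
kappa = L/mu = 120/72 = 1.6667
Step 2: Compute the convergence rate.
r = 1 - 2/(kappa + 1) = 1 - 2*mu/(L + mu) = (L - mu)/(L + mu) = 48/192 = 0.25


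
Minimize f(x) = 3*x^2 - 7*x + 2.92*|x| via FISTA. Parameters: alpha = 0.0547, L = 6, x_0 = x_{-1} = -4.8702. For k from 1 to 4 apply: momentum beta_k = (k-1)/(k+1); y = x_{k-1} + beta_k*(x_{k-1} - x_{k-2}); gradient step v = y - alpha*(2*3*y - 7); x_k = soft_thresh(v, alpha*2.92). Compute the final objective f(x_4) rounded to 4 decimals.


FISTA on f(x) = 3*x^2 - 7*x + 2.92*|x|
L = 6, alpha = 0.0547
Iteration 1: beta = 0.0, y = -4.8702 + 0.0*(-4.8702 + 4.8702) = -4.8702
  grad(y) = -36.2212, v = y - alpha*grad = -2.8889
  prox(v) = soft_thresh(-2.8889, 0.1597) = -2.7292
Iteration 2: beta = 0.3333, y = -2.7292 + 0.3333*(-2.7292 + 4.8702) = -2.0155
  grad(y) = -19.093, v = y - alpha*grad = -0.9711
  prox(v) = soft_thresh(-0.9711, 0.1597) = -0.8114
Iteration 3: beta = 0.5, y = -0.8114 + 0.5*(-0.8114 + 2.7292) = 0.1475
  grad(y) = -6.115, v = y - alpha*grad = 0.482
  prox(v) = soft_thresh(0.482, 0.1597) = 0.3223
Iteration 4: beta = 0.6, y = 0.3223 + 0.6*(0.3223 + 0.8114) = 1.0025
  grad(y) = -0.9852, v = y - alpha*grad = 1.0564
  prox(v) = soft_thresh(1.0564, 0.1597) = 0.8966
f(x_4) = 3*0.8966^2 - 7*0.8966 + 2.92*|0.8966| = -1.2464


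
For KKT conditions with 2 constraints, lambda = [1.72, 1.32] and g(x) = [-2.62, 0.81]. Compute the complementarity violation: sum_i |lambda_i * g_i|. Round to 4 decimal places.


KKT complementary slackness check:
lambda_1 * g_1 = 1.72 * -2.62 = -4.5064
lambda_2 * g_2 = 1.32 * 0.81 = 1.0692
Total violation = 4.5064 + 1.0692 = 5.5756


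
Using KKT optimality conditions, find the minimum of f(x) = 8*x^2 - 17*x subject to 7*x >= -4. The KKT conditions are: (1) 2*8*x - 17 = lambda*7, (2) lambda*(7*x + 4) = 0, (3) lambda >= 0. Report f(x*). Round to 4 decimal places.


Step 1: Try lambda = 0 (constraint inactive).
Stationarity: 2*8*x - 17 = 0
x* = 17/(2*8) = 1.0625
Check constraint: 7*1.0625 = 7.4375 >= -4 -- satisfied.
Step 2: Compute optimal value.
f(x*) = 8*1.0625^2 - 17*1.0625 = -9.0313


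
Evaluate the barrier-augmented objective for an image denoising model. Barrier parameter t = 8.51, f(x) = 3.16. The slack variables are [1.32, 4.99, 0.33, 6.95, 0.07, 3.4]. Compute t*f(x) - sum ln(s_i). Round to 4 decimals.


Step 1: Compute log-barrier.
ln values: [0.2776, 1.6074, -1.1087, 1.9387, -2.6593, 1.2238]
phi = -(0.2776 + 1.6074 - 1.1087 + 1.9387 - 2.6593 + 1.2238) = -1.2797
Step 2: Compute augmented objective.
t*f(x) = 8.51*3.16 = 26.8916
Total = 26.8916 - 1.2797 = 25.6119


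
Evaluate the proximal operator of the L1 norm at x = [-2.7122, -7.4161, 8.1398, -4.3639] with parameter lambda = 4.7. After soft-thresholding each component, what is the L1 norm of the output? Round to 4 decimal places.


Soft-thresholding with lambda = 4.7:
prox(-2.7122) = sign(-2.7122)*max(|-2.7122| - 4.7, 0) = 0.0
prox(-7.4161) = sign(-7.4161)*max(|-7.4161| - 4.7, 0) = -2.7161
prox(8.1398) = sign(8.1398)*max(|8.1398| - 4.7, 0) = 3.4398
prox(-4.3639) = sign(-4.3639)*max(|-4.3639| - 4.7, 0) = 0.0
prox(x) = [0.0, -2.7161, 3.4398, 0.0]
||prox(x)||_1 = 0.0 + 2.7161 + 3.4398 + 0.0 = 6.1559


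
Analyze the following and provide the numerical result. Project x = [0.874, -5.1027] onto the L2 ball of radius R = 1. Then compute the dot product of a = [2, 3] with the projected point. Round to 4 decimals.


Step 1: Compute ||x|| (intermediates to 6 decimals).
||x|| = sqrt(0.874^2 + (-5.1027)^2) = 5.177009
Step 2: Project.
Since ||x|| > R, scale = R/||x|| = 1/5.177009 = 0.193162, proj(x) = scale * x
proj(x) = [0.168824, -0.985648]
Step 3: Dot product.
a^T * proj(x) = 2*0.168824 + 3*(-0.985648) = -2.6193


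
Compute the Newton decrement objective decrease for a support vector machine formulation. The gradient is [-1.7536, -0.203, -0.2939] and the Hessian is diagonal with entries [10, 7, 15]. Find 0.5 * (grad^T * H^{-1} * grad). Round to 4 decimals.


Step 1: H is diagonal, so H^(-1) * g = [-0.1754, -0.029, -0.0196].
Step 2: g^T H^(-1) g = sum_i g_i^2 / H_ii
  = (-1.7536)^2/10 + (-0.203)^2/7 + (-0.2939)^2/15
  = 0.3075 + 0.0059 + 0.0058 = 0.3192
Step 3: Objective decrease = 0.5 * g^T H^(-1) g = 0.1596


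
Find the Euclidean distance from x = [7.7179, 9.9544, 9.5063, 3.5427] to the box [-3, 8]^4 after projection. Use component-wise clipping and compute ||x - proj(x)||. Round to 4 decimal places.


Project each component onto [-3, 8].
clip(7.7179) = 7.7179, clip(9.9544) = 8.0, clip(9.5063) = 8.0, clip(3.5427) = 3.5427
Projection = [7.7179, 8.0, 8.0, 3.5427]
Squared diffs: [0.0, 3.8197, 2.2689, 0.0]
Distance = sqrt(6.0886) = 2.4675


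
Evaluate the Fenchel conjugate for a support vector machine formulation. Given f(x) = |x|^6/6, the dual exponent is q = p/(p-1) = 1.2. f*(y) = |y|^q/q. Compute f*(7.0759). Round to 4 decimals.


The conjugate exponent q satisfies 1/p + 1/q = 1.
p = 6, so q = 6/(6 - 1) = 1.2
|y|^q = 7.0759^1.2 = 10.465
f*(7.0759) = 10.465 / 1.2 = 8.7208


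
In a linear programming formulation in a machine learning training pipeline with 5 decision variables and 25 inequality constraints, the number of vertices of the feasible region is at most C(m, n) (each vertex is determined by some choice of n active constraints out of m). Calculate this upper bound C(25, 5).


Each vertex corresponds to some choice of n active constraints out of m, so the number of vertices is at most C(m, n) = m! / (n!(m-n)!).
m = 25, n = 5
Numerator: 25 * 24 * 23 * 22 * 21
Denominator: 5! = 120
C(25, 5) = 53130


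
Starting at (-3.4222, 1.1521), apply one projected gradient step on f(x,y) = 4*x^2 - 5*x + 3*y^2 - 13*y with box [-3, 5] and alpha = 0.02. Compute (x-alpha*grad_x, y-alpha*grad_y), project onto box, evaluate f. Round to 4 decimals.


Step 1: Compute gradient at (-3.4222, 1.1521).
grad_x = 2*4*-3.4222 - 5 = -32.3776
grad_y = 2*3*1.1521 - 13 = -6.0874
Step 2: Gradient step.
x_raw = -3.4222 - 0.02*-32.3776 = -2.7746
y_raw = 1.1521 - 0.02*-6.0874 = 1.2738
Step 3: Project onto [-3, 5].
x_proj = clip(-2.7746) = -2.7746
y_proj = clip(1.2738) = 1.2738
Step 4: Evaluate f.
f(-2.7746, 1.2738) = 32.976


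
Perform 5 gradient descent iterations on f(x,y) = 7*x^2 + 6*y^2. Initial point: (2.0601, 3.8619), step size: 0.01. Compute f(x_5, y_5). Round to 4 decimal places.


Gradient descent on f(x,y) = 7*x^2 + 6*y^2.
Starting point: (2.0601, 3.8619), alpha = 0.01
Step 1: grad_x = 2*7*2.0601 = 28.8414, grad_y = 2*6*3.8619 = 46.3428
  x_1 = 2.0601 - 0.01*28.8414 = 1.7717
  y_1 = 3.8619 - 0.01*46.3428 = 3.3985
Step 2: grad_x = 2*7*1.7717 = 24.8036, grad_y = 2*6*3.3985 = 40.7817
  x_2 = 1.7717 - 0.01*24.8036 = 1.5236
  y_2 = 3.3985 - 0.01*40.7817 = 2.9907
Step 3: grad_x = 2*7*1.5236 = 21.3311, grad_y = 2*6*2.9907 = 35.8879
  x_3 = 1.5236 - 0.01*21.3311 = 1.3103
  y_3 = 2.9907 - 0.01*35.8879 = 2.6318
Step 4: grad_x = 2*7*1.3103 = 18.3447, grad_y = 2*6*2.6318 = 31.5813
  x_4 = 1.3103 - 0.01*18.3447 = 1.1269
  y_4 = 2.6318 - 0.01*31.5813 = 2.316
Step 5: grad_x = 2*7*1.1269 = 15.7765, grad_y = 2*6*2.316 = 27.7916
  x_5 = 1.1269 - 0.01*15.7765 = 0.9691
  y_5 = 2.316 - 0.01*27.7916 = 2.038
f(0.9691, 2.038) = 7*0.9691^2 + 6*2.038^2 = 31.4963


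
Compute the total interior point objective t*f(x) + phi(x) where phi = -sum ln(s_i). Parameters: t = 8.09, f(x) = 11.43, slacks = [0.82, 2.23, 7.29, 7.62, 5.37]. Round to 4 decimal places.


Step 1: Compute log-barrier.
ln values: [-0.1985, 0.802, 1.9865, 2.0308, 1.6808]
phi = -(-0.1985 + 0.802 + 1.9865 + 2.0308 + 1.6808) = -6.3017
Step 2: Compute augmented objective.
t*f(x) = 8.09*11.43 = 92.4687
Total = 92.4687 - 6.3017 = 86.167


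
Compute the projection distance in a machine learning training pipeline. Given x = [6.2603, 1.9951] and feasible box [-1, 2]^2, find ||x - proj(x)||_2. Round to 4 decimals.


Project each component onto [-1, 2].
clip(6.2603) = 2.0, clip(1.9951) = 1.9951
Projection = [2.0, 1.9951]
Squared diffs: [18.1502, 0.0]
Distance = sqrt(18.1502) = 4.2603


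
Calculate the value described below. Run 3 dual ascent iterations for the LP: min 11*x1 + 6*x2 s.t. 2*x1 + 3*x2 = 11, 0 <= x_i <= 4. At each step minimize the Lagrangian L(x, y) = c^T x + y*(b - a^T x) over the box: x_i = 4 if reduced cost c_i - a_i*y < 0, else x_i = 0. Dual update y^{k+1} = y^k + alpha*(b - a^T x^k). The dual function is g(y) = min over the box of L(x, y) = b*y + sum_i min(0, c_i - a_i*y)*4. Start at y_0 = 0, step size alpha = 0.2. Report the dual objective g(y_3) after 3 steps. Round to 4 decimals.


Dual ascent for LP: min 11*x1 + 6*x2, 2*x1 + 3*x2 = 11, 0 <= x_i <= 4
Step 1: y^k = 0.0, reduced costs: (11.0, 6.0)
  x^k = (0.0, 0.0), subgradient = b - a^T x = 11.0
  y^{k+1} = 0.0 + 0.2*11.0 = 2.2
Step 2: y^k = 2.2, reduced costs: (6.6, -0.6)
  x^k = (0.0, 4.0), subgradient = b - a^T x = -1.0
  y^{k+1} = 2.2 + 0.2*-1.0 = 2.0
Step 3: y^k = 2.0, reduced costs: (7.0, 0.0)
  x^k = (0.0, 0.0), subgradient = b - a^T x = 11.0
  y^{k+1} = 2.0 + 0.2*11.0 = 4.2
Dual objective at y_3 = 4.2: reduced costs (2.6, -6.6), box minimizer x = (0.0, 4.0)
g(y_3) = b*y + (c1 - a1*y)*x1 + (c2 - a2*y)*x2 = 11*4.2 + 2.6*0.0 + (-6.6)*4.0 = 46.2 + 0.0 - 26.4 = 19.8


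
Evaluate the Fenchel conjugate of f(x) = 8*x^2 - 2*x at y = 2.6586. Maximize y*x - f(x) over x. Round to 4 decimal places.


f*(y) = sup_x {y*x - a*x^2 - b*x} = sup_x {(y-b)*x - a*x^2}
FOC: (y - b) - 2a*x = 0 => x* = (y - b)/(2a)
x* = (2.6586 + 2)/(2*8) = 0.2912
f*(2.6586) = (y-b)^2/(4a) = (2.6586 + 2)^2/(4*8)
= 21.7026/32 = 0.6782


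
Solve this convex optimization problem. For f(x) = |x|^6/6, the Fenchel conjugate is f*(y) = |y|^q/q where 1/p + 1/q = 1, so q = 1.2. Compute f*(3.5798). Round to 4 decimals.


The conjugate exponent q satisfies 1/p + 1/q = 1.
p = 6, so q = 6/(6 - 1) = 1.2
|y|^q = 3.5798^1.2 = 4.6199
f*(3.5798) = 4.6199 / 1.2 = 3.8499


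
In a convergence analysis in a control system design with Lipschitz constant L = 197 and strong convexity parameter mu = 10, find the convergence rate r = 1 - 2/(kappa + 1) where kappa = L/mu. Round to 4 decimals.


Step 1: Compute the condition number.
kappa = L/mu = 197/10 = 19.7
Step 2: Compute the convergence rate.
r = 1 - 2/(kappa + 1) = 1 - 2*mu/(L + mu) = (L - mu)/(L + mu) = 187/207 = 0.9034


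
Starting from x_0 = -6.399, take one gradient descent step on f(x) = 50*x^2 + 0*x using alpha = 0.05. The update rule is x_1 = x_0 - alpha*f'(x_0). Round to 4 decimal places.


We compute the gradient at x_0 and apply the update.
f'(x) = 100*x + 0
f'(-6.399) = 100*-6.399 + 0 = -639.9
x_1 = -6.399 - 0.05*-639.9 = 25.596


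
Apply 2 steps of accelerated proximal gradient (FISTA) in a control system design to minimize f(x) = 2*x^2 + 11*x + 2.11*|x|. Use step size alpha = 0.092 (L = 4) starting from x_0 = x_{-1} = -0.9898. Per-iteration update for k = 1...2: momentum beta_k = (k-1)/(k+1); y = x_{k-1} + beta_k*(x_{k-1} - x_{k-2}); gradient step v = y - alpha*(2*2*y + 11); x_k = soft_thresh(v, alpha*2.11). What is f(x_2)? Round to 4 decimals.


FISTA on f(x) = 2*x^2 + 11*x + 2.11*|x|
L = 4, alpha = 0.092
Iteration 1: beta = 0.0, y = -0.9898 + 0.0*(-0.9898 + 0.9898) = -0.9898
  grad(y) = 7.0408, v = y - alpha*grad = -1.6376
  prox(v) = soft_thresh(-1.6376, 0.1941) = -1.4434
Iteration 2: beta = 0.3333, y = -1.4434 + 0.3333*(-1.4434 + 0.9898) = -1.5946
  grad(y) = 4.6214, v = y - alpha*grad = -2.0198
  prox(v) = soft_thresh(-2.0198, 0.1941) = -1.8257
f(x_2) = 2*(-1.8257)^2 + 11*(-1.8257) + 2.11*|-1.8257| = -9.5641


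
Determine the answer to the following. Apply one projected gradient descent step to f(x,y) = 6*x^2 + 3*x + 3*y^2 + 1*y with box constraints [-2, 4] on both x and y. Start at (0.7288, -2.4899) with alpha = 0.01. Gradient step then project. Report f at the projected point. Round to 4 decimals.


Step 1: Compute gradient at (0.7288, -2.4899).
grad_x = 2*6*0.7288 + 3 = 11.7456
grad_y = 2*3*-2.4899 + 1 = -13.9394
Step 2: Gradient step.
x_raw = 0.7288 - 0.01*11.7456 = 0.6113
y_raw = -2.4899 - 0.01*-13.9394 = -2.3505
Step 3: Project onto [-2, 4].
x_proj = clip(0.6113) = 0.6113
y_proj = clip(-2.3505) = -2.0
Step 4: Evaluate f.
f(0.6113, -2.0) = 14.0765


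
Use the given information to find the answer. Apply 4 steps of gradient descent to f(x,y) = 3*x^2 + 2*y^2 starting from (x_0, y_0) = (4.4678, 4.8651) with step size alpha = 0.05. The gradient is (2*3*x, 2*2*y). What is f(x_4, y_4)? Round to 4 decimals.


Gradient descent on f(x,y) = 3*x^2 + 2*y^2.
Starting point: (4.4678, 4.8651), alpha = 0.05
Step 1: grad_x = 2*3*4.4678 = 26.8068, grad_y = 2*2*4.8651 = 19.4604
  x_1 = 4.4678 - 0.05*26.8068 = 3.1275
  y_1 = 4.8651 - 0.05*19.4604 = 3.8921
Step 2: grad_x = 2*3*3.1275 = 18.7648, grad_y = 2*2*3.8921 = 15.5683
  x_2 = 3.1275 - 0.05*18.7648 = 2.1892
  y_2 = 3.8921 - 0.05*15.5683 = 3.1137
Step 3: grad_x = 2*3*2.1892 = 13.1353, grad_y = 2*2*3.1137 = 12.4547
  x_3 = 2.1892 - 0.05*13.1353 = 1.5325
  y_3 = 3.1137 - 0.05*12.4547 = 2.4909
Step 4: grad_x = 2*3*1.5325 = 9.1947, grad_y = 2*2*2.4909 = 9.9637
  x_4 = 1.5325 - 0.05*9.1947 = 1.0727
  y_4 = 2.4909 - 0.05*9.9637 = 1.9927
f(1.0727, 1.9927) = 3*1.0727^2 + 2*1.9927^2 = 11.3942


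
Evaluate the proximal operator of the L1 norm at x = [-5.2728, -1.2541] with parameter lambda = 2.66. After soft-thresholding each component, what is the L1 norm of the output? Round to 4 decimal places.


Soft-thresholding with lambda = 2.66:
prox(-5.2728) = sign(-5.2728)*max(|-5.2728| - 2.66, 0) = -2.6128
prox(-1.2541) = sign(-1.2541)*max(|-1.2541| - 2.66, 0) = 0.0
prox(x) = [-2.6128, 0.0]
||prox(x)||_1 = 2.6128 + 0.0 = 2.6128


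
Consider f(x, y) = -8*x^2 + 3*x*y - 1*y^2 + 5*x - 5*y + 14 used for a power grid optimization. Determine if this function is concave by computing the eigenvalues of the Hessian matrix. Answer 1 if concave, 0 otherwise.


The Hessian of f(x,y) = -8*x^2 + 3*x*y - 1*y^2 + 5*x - 5*y + 14 is:
H = [[-16, 3], [3, -2]]
Trace = -16 - 2 = -18
Determinant = -16*-2 - (3)^2 = 23
Discriminant = (-18)^2 - 4*23 = 232.0
Eigenvalues: lambda_1 = -16.6158, lambda_2 = -1.3842
The function is concave.

1


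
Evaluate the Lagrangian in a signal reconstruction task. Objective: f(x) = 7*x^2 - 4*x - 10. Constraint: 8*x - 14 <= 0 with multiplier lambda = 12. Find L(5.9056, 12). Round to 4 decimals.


Step 1: Evaluate f(x).
f(5.9056) = 7*5.9056^2 - 4*5.9056 - 10 = 210.5104
Step 2: Evaluate g(x).
g(5.9056) = 8*5.9056 - 14 = 33.2448
Step 3: Compute Lagrangian.
L = 210.5104 + 12*33.2448 = 609.448


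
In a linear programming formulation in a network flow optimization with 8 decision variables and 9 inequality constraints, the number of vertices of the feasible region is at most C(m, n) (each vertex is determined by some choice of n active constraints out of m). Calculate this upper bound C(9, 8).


Each vertex corresponds to some choice of n active constraints out of m, so the number of vertices is at most C(m, n) = m! / (n!(m-n)!).
m = 9, n = 8
Numerator: 9 * 8 * 7 * 6 * 5 * 4 * 3 * 2
Denominator: 8! = 40320
C(9, 8) = 9


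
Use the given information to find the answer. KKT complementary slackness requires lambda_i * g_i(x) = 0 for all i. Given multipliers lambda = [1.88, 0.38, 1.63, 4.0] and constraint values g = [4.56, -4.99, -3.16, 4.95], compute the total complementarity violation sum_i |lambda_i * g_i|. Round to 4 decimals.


KKT complementary slackness check:
lambda_1 * g_1 = 1.88 * 4.56 = 8.5728
lambda_2 * g_2 = 0.38 * -4.99 = -1.8962
lambda_3 * g_3 = 1.63 * -3.16 = -5.1508
lambda_4 * g_4 = 4.0 * 4.95 = 19.8
Total violation = 8.5728 + 1.8962 + 5.1508 + 19.8 = 35.4198


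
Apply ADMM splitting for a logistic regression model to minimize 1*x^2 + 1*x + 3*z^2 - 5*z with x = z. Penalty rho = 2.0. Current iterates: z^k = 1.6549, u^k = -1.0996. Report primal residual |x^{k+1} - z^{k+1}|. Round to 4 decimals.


ADMM iteration with rho = 2.0, z^k = 1.6549, u^k = -1.0996
Step 1: x-update.
Minimize 1*x^2 + 1*x + (2.0/2)*(x - 1.6549 - 1.0996)^2
FOC: (2*1 + 2.0)*x = -1 + 2.0*(1.6549 + 1.0996)
x^{k+1} = 1.1273
Step 2: z-update.
Minimize 3*z^2 - 5*z + (2.0/2)*(1.1273 - z - 1.0996)^2
FOC: (2*3 + 2.0)*z = 5 + 2.0*(1.1273 - 1.0996)
z^{k+1} = 0.6319
Step 3: u-update.
u^{k+1} = -1.0996 + 1.1273 - 0.6319 = -0.6043
Step 4: Primal residual = |1.1273 - 0.6319| = 0.4953


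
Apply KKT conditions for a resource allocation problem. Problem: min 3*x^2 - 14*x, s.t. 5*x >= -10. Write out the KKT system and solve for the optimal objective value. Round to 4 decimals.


Step 1: Try lambda = 0 (constraint inactive).
Stationarity: 2*3*x - 14 = 0
x* = 14/(2*3) = 7/3 = 2.3333 (rounded; the exact value 7/3 is used below)
Check constraint: 5*2.3333 = 11.6665 >= -10 -- satisfied.
Step 2: Compute optimal value.
f(x*) = 3*(7/3)^2 - 14*(7/3) = -16.3333


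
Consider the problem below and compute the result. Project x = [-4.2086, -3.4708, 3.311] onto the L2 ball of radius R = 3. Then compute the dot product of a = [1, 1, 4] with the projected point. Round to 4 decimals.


Step 1: Compute ||x|| (intermediates to 6 decimals).
||x|| = sqrt((-4.2086)^2 + (-3.4708)^2 + 3.311^2) = 6.381339
Step 2: Project.
Since ||x|| > R, scale = R/||x|| = 3/6.381339 = 0.470121, proj(x) = scale * x
proj(x) = [-1.978551, -1.631696, 1.556571]
Step 3: Dot product.
a^T * proj(x) = 1*(-1.978551) + 1*(-1.631696) + 4*1.556571 = 2.616


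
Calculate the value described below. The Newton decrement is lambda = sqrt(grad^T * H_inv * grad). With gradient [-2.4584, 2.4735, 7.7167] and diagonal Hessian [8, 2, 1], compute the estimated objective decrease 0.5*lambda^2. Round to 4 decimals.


Step 1: H is diagonal, so H^(-1) * g = [-0.3073, 1.2368, 7.7167].
Step 2: g^T H^(-1) g = sum_i g_i^2 / H_ii
  = (-2.4584)^2/8 + (2.4735)^2/2 + (7.7167)^2/1
  = 0.7555 + 3.0591 + 59.5475 = 63.362
Step 3: Objective decrease = 0.5 * g^T H^(-1) g = 31.681


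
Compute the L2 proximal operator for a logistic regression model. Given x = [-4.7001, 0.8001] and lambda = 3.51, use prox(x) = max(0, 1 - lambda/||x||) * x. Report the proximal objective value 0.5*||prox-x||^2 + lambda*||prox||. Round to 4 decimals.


Step 1: Compute ||x||.
||x|| = 4.7677
Step 2: Compute scaling factor.
scale = max(0, 1 - 3.51/4.7677) = 0.2638
Step 3: prox(x) = [-1.2399, 0.2111]
||prox(x)|| = 1.2577
Step 4: Proximal objective.
0.5*||prox-x||^2 = 6.1601
lambda*||prox|| = 4.4145
Total = 10.5746


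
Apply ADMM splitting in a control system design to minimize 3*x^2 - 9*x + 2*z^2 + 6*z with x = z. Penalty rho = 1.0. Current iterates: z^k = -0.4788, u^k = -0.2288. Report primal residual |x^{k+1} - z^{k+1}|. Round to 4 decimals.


ADMM iteration with rho = 1.0, z^k = -0.4788, u^k = -0.2288
Step 1: x-update.
Minimize 3*x^2 - 9*x + (1.0/2)*(x + 0.4788 - 0.2288)^2
FOC: (2*3 + 1.0)*x = 9 + 1.0*(-0.4788 + 0.2288)
x^{k+1} = 1.25
Step 2: z-update.
Minimize 2*z^2 + 6*z + (1.0/2)*(1.25 - z - 0.2288)^2
FOC: (2*2 + 1.0)*z = -6 + 1.0*(1.25 - 0.2288)
z^{k+1} = -0.9958
Step 3: u-update.
u^{k+1} = -0.2288 + 1.25 + 0.9958 = 2.017
Step 4: Primal residual = |1.25 + 0.9958| = 2.2458


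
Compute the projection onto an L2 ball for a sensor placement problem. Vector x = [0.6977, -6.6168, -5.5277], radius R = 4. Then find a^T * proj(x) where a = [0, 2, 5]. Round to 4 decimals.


Step 1: Compute ||x|| (intermediates to 6 decimals).
||x|| = sqrt(0.6977^2 + (-6.6168)^2 + (-5.5277)^2) = 8.650104
Step 2: Project.
Since ||x|| > R, scale = R/||x|| = 4/8.650104 = 0.462422, proj(x) = scale * x
proj(x) = [0.322632, -3.059754, -2.55613]
Step 3: Dot product.
a^T * proj(x) = 0*0.322632 + 2*(-3.059754) + 5*(-2.55613) = -18.9002


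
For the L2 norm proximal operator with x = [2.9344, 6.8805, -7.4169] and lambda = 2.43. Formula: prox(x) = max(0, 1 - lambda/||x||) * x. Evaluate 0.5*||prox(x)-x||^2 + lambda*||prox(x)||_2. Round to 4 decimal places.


Step 1: Compute ||x||.
||x|| = 10.5339
Step 2: Compute scaling factor.
scale = max(0, 1 - 2.43/10.5339) = 0.7693
Step 3: prox(x) = [2.2575, 5.2933, -5.7059]
||prox(x)|| = 8.1039
Step 4: Proximal objective.
0.5*||prox-x||^2 = 2.9525
lambda*||prox|| = 19.6925
Total = 22.6449


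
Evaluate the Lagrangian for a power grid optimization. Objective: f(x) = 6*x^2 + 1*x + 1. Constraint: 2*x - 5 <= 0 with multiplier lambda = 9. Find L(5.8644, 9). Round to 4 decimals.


Step 1: Evaluate f(x).
f(5.8644) = 6*5.8644^2 + 1*5.8644 + 1 = 213.2115
Step 2: Evaluate g(x).
g(5.8644) = 2*5.8644 - 5 = 6.7288
Step 3: Compute Lagrangian.
L = 213.2115 + 9*6.7288 = 273.7707


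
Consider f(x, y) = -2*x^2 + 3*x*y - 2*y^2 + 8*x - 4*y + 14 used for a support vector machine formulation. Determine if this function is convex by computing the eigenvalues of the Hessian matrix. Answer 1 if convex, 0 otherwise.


The Hessian of f(x,y) = -2*x^2 + 3*x*y - 2*y^2 + 8*x - 4*y + 14 is:
H = [[-4, 3], [3, -4]]
Trace = -4 - 4 = -8
Determinant = -4*-4 - (3)^2 = 7
Discriminant = (-8)^2 - 4*7 = 36.0
Eigenvalues: lambda_1 = -7.0, lambda_2 = -1.0
The function is not convex.

0


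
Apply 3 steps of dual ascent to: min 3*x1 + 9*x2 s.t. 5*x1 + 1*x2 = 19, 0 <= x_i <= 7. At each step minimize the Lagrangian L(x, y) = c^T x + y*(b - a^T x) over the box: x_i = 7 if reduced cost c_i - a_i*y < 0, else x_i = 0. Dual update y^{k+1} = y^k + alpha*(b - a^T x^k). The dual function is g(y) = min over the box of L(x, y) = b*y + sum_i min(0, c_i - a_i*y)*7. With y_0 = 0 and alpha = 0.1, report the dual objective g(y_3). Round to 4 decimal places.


Dual ascent for LP: min 3*x1 + 9*x2, 5*x1 + 1*x2 = 19, 0 <= x_i <= 7
Step 1: y^k = 0.0, reduced costs: (3.0, 9.0)
  x^k = (0.0, 0.0), subgradient = b - a^T x = 19.0
  y^{k+1} = 0.0 + 0.1*19.0 = 1.9
Step 2: y^k = 1.9, reduced costs: (-6.5, 7.1)
  x^k = (7.0, 0.0), subgradient = b - a^T x = -16.0
  y^{k+1} = 1.9 + 0.1*-16.0 = 0.3
Step 3: y^k = 0.3, reduced costs: (1.5, 8.7)
  x^k = (0.0, 0.0), subgradient = b - a^T x = 19.0
  y^{k+1} = 0.3 + 0.1*19.0 = 2.2
Dual objective at y_3 = 2.2: reduced costs (-8.0, 6.8), box minimizer x = (7.0, 0.0)
g(y_3) = b*y + (c1 - a1*y)*x1 + (c2 - a2*y)*x2 = 19*2.2 + (-8.0)*7.0 + 6.8*0.0 = 41.8 - 56.0 + 0.0 = -14.2


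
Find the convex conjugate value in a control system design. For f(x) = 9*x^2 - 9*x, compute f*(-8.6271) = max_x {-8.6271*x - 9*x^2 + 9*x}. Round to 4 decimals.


f*(y) = sup_x {y*x - a*x^2 - b*x} = sup_x {(y-b)*x - a*x^2}
FOC: (y - b) - 2a*x = 0 => x* = (y - b)/(2a)
x* = (-8.6271 + 9)/(2*9) = 0.0207
f*(-8.6271) = (y-b)^2/(4a) = (-8.6271 + 9)^2/(4*9)
= 0.1391/36 = 0.0039


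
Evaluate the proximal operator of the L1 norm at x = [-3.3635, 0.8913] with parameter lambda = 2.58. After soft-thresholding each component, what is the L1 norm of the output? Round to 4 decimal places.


Soft-thresholding with lambda = 2.58:
prox(-3.3635) = sign(-3.3635)*max(|-3.3635| - 2.58, 0) = -0.7835
prox(0.8913) = sign(0.8913)*max(|0.8913| - 2.58, 0) = 0.0
prox(x) = [-0.7835, 0.0]
||prox(x)||_1 = 0.7835 + 0.0 = 0.7835


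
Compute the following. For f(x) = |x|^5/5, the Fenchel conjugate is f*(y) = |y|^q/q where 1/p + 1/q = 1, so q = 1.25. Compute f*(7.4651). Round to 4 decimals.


The conjugate exponent q satisfies 1/p + 1/q = 1.
p = 5, so q = 5/(5 - 1) = 1.25
|y|^q = 7.4651^1.25 = 12.3394
f*(7.4651) = 12.3394 / 1.25 = 9.8715


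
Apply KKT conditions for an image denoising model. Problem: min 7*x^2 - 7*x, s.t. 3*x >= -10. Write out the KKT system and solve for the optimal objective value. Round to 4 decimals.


Step 1: Try lambda = 0 (constraint inactive).
Stationarity: 2*7*x - 7 = 0
x* = 7/(2*7) = 0.5
Check constraint: 3*0.5 = 1.5 >= -10 -- satisfied.
Step 2: Compute optimal value.
f(x*) = 7*0.5^2 - 7*0.5 = -1.75


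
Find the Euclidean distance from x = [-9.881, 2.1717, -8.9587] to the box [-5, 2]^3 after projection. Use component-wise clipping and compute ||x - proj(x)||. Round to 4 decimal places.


Project each component onto [-5, 2].
clip(-9.881) = -5.0, clip(2.1717) = 2.0, clip(-8.9587) = -5.0
Projection = [-5.0, 2.0, -5.0]
Squared diffs: [23.8242, 0.0295, 15.6713]
Distance = sqrt(39.525) = 6.2869


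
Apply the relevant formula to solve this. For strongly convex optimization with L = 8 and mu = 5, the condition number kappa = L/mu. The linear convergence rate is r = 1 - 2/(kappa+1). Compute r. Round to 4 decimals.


Step 1: Compute the condition number.
kappa = L/mu = 8/5 = 1.6
Step 2: Compute the convergence rate.
r = 1 - 2/(kappa + 1) = 1 - 2*mu/(L + mu) = (L - mu)/(L + mu) = 3/13 = 0.2308


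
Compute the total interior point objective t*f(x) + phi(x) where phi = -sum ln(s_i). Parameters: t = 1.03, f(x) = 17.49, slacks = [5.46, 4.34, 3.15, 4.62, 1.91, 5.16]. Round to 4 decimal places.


Step 1: Compute log-barrier.
ln values: [1.6974, 1.4679, 1.1474, 1.5304, 0.6471, 1.6409]
phi = -(1.6974 + 1.4679 + 1.1474 + 1.5304 + 0.6471 + 1.6409) = -8.1312
Step 2: Compute augmented objective.
t*f(x) = 1.03*17.49 = 18.0147
Total = 18.0147 - 8.1312 = 9.8835


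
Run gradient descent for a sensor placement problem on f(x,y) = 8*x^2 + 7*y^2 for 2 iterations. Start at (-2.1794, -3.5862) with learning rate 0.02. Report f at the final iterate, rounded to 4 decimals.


Gradient descent on f(x,y) = 8*x^2 + 7*y^2.
Starting point: (-2.1794, -3.5862), alpha = 0.02
Step 1: grad_x = 2*8*-2.1794 = -34.8704, grad_y = 2*7*-3.5862 = -50.2068
  x_1 = -2.1794 - 0.02*-34.8704 = -1.482
  y_1 = -3.5862 - 0.02*-50.2068 = -2.5821
Step 2: grad_x = 2*8*-1.482 = -23.7119, grad_y = 2*7*-2.5821 = -36.1489
  x_2 = -1.482 - 0.02*-23.7119 = -1.0078
  y_2 = -2.5821 - 0.02*-36.1489 = -1.8591
f(-1.0078, -1.8591) = 8*(-1.0078)^2 + 7*(-1.8591)^2 = 32.318


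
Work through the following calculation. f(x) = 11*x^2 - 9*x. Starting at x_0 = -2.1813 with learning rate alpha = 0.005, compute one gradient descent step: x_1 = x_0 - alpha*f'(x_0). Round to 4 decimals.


We compute the gradient at x_0 and apply the update.
f'(x) = 22*x - 9
f'(-2.1813) = 22*-2.1813 - 9 = -56.9886
x_1 = -2.1813 - 0.005*-56.9886 = -1.8964


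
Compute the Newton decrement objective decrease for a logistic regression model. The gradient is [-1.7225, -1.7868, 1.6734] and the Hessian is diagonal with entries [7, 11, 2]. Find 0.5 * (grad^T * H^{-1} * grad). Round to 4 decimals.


Step 1: H is diagonal, so H^(-1) * g = [-0.2461, -0.1624, 0.8367].
Step 2: g^T H^(-1) g = sum_i g_i^2 / H_ii
  = (-1.7225)^2/7 + (-1.7868)^2/11 + (1.6734)^2/2
  = 0.4239 + 0.2902 + 1.4001 = 2.1142
Step 3: Objective decrease = 0.5 * g^T H^(-1) g = 1.0571


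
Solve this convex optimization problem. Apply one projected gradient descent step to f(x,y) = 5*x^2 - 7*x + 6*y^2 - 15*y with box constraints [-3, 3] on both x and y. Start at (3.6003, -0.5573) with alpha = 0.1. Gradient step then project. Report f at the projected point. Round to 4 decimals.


Step 1: Compute gradient at (3.6003, -0.5573).
grad_x = 2*5*3.6003 - 7 = 29.003
grad_y = 2*6*-0.5573 - 15 = -21.6876
Step 2: Gradient step.
x_raw = 3.6003 - 0.1*29.003 = 0.7
y_raw = -0.5573 - 0.1*-21.6876 = 1.6115
Step 3: Project onto [-3, 3].
x_proj = clip(0.7) = 0.7
y_proj = clip(1.6115) = 1.6115
Step 4: Evaluate f.
f(0.7, 1.6115) = -11.0411


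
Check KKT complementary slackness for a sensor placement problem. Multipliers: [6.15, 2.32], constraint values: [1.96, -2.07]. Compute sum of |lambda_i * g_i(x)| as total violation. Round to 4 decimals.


KKT complementary slackness check:
lambda_1 * g_1 = 6.15 * 1.96 = 12.054
lambda_2 * g_2 = 2.32 * -2.07 = -4.8024
Total violation = 12.054 + 4.8024 = 16.8564


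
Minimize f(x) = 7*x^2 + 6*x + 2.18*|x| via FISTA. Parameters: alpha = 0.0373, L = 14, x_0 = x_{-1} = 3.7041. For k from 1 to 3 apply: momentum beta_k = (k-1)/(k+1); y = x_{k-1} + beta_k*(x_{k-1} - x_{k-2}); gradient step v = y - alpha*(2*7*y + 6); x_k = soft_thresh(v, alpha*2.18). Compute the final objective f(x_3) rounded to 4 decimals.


FISTA on f(x) = 7*x^2 + 6*x + 2.18*|x|
L = 14, alpha = 0.0373
Iteration 1: beta = 0.0, y = 3.7041 + 0.0*(3.7041 - 3.7041) = 3.7041
  grad(y) = 57.8574, v = y - alpha*grad = 1.546
  prox(v) = soft_thresh(1.546, 0.0813) = 1.4647
Iteration 2: beta = 0.3333, y = 1.4647 + 0.3333*(1.4647 - 3.7041) = 0.7182
  grad(y) = 16.0554, v = y - alpha*grad = 0.1194
  prox(v) = soft_thresh(0.1194, 0.0813) = 0.0381
Iteration 3: beta = 0.5, y = 0.0381 + 0.5*(0.0381 - 1.4647) = -0.6753
  grad(y) = -3.4537, v = y - alpha*grad = -0.5464
  prox(v) = soft_thresh(-0.5464, 0.0813) = -0.4651
f(x_3) = 7*(-0.4651)^2 + 6*(-0.4651) + 2.18*|-0.4651| = -0.2624


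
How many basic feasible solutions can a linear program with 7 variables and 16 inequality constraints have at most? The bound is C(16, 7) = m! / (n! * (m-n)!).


Each vertex corresponds to some choice of n active constraints out of m, so the number of vertices is at most C(m, n) = m! / (n!(m-n)!).
m = 16, n = 7
Numerator: 16 * 15 * 14 * 13 * 12 * 11 * 10
Denominator: 7! = 5040
C(16, 7) = 11440


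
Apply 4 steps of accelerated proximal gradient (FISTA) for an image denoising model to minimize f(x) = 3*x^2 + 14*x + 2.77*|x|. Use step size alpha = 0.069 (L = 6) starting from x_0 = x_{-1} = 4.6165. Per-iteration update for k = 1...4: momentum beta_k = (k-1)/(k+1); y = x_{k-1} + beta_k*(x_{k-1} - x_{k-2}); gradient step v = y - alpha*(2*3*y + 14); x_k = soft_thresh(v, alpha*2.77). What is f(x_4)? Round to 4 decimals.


FISTA on f(x) = 3*x^2 + 14*x + 2.77*|x|
L = 6, alpha = 0.069
Iteration 1: beta = 0.0, y = 4.6165 + 0.0*(4.6165 - 4.6165) = 4.6165
  grad(y) = 41.699, v = y - alpha*grad = 1.7393
  prox(v) = soft_thresh(1.7393, 0.1911) = 1.5481
Iteration 2: beta = 0.3333, y = 1.5481 + 0.3333*(1.5481 - 4.6165) = 0.5254
  grad(y) = 17.1521, v = y - alpha*grad = -0.6581
  prox(v) = soft_thresh(-0.6581, 0.1911) = -0.467
Iteration 3: beta = 0.5, y = -0.467 + 0.5*(-0.467 - 1.5481) = -1.4746
  grad(y) = 5.1525, v = y - alpha*grad = -1.8301
  prox(v) = soft_thresh(-1.8301, 0.1911) = -1.639
Iteration 4: beta = 0.6, y = -1.639 + 0.6*(-1.639 + 0.467) = -2.3422
  grad(y) = -0.053, v = y - alpha*grad = -2.3385
  prox(v) = soft_thresh(-2.3385, 0.1911) = -2.1474
f(x_4) = 3*(-2.1474)^2 + 14*(-2.1474) + 2.77*|-2.1474| = -10.2814


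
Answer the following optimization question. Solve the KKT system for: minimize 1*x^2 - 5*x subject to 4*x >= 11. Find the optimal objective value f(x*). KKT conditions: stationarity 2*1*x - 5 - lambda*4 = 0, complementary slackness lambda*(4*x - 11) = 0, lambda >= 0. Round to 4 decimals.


Step 1: Try lambda = 0 (constraint inactive).
x_unc = 5/(2*1) = 2.5
Check: 4*2.5 = 10.0 < 11 -- violated!
Step 2: Constraint must be active: 4*x = 11
x* = 11/4 = 2.75
lambda = (2*1*2.75 - 5)/4 = 0.125
Step 3: Compute optimal value.
f(x*) = 1*2.75^2 - 5*2.75 = -6.1875


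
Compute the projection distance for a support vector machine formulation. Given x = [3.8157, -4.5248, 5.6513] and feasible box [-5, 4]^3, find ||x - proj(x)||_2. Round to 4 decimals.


Project each component onto [-5, 4].
clip(3.8157) = 3.8157, clip(-4.5248) = -4.5248, clip(5.6513) = 4.0
Projection = [3.8157, -4.5248, 4.0]
Squared diffs: [0.0, 0.0, 2.7268]
Distance = sqrt(2.7268) = 1.6513


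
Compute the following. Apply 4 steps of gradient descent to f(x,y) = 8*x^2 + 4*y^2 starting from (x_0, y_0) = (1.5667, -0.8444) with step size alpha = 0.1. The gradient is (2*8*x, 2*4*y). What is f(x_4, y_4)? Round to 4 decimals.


Gradient descent on f(x,y) = 8*x^2 + 4*y^2.
Starting point: (1.5667, -0.8444), alpha = 0.1
Step 1: grad_x = 2*8*1.5667 = 25.0672, grad_y = 2*4*-0.8444 = -6.7552
  x_1 = 1.5667 - 0.1*25.0672 = -0.94
  y_1 = -0.8444 - 0.1*-6.7552 = -0.1689
Step 2: grad_x = 2*8*-0.94 = -15.0403, grad_y = 2*4*-0.1689 = -1.351
  x_2 = -0.94 - 0.1*-15.0403 = 0.564
  y_2 = -0.1689 - 0.1*-1.351 = -0.0338
Step 3: grad_x = 2*8*0.564 = 9.0242, grad_y = 2*4*-0.0338 = -0.2702
  x_3 = 0.564 - 0.1*9.0242 = -0.3384
  y_3 = -0.0338 - 0.1*-0.2702 = -0.0068
Step 4: grad_x = 2*8*-0.3384 = -5.4145, grad_y = 2*4*-0.0068 = -0.054
  x_4 = -0.3384 - 0.1*-5.4145 = 0.203
  y_4 = -0.0068 - 0.1*-0.054 = -0.0014
f(0.203, -0.0014) = 8*0.203^2 + 4*(-0.0014)^2 = 0.3298


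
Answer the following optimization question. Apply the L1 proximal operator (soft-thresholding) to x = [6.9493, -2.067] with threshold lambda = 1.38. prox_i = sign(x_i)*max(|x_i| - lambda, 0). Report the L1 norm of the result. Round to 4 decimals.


Soft-thresholding with lambda = 1.38:
prox(6.9493) = sign(6.9493)*max(|6.9493| - 1.38, 0) = 5.5693
prox(-2.067) = sign(-2.067)*max(|-2.067| - 1.38, 0) = -0.687
prox(x) = [5.5693, -0.687]
||prox(x)||_1 = 5.5693 + 0.687 = 6.2563


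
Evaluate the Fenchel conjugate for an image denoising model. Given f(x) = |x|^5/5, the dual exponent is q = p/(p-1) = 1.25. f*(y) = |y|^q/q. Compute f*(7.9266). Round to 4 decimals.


The conjugate exponent q satisfies 1/p + 1/q = 1.
p = 5, so q = 5/(5 - 1) = 1.25
|y|^q = 7.9266^1.25 = 13.3002
f*(7.9266) = 13.3002 / 1.25 = 10.6402


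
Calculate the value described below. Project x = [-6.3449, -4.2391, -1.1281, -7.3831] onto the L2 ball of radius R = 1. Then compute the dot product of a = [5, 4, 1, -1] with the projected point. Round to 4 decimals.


Step 1: Compute ||x|| (intermediates to 6 decimals).
||x|| = sqrt((-6.3449)^2 + (-4.2391)^2 + (-1.1281)^2 + (-7.3831)^2) = 10.67757
Step 2: Project.
Since ||x|| > R, scale = R/||x|| = 1/10.67757 = 0.093654, proj(x) = scale * x
proj(x) = [-0.594225, -0.397009, -0.105651, -0.691457]
Step 3: Dot product.
a^T * proj(x) = 5*(-0.594225) + 4*(-0.397009) + 1*(-0.105651) - 1*(-0.691457) = -3.9734


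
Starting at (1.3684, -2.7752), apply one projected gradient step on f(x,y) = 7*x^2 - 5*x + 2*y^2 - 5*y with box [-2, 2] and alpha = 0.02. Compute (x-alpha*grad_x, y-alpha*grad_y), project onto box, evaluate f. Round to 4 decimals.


Step 1: Compute gradient at (1.3684, -2.7752).
grad_x = 2*7*1.3684 - 5 = 14.1576
grad_y = 2*2*-2.7752 - 5 = -16.1008
Step 2: Gradient step.
x_raw = 1.3684 - 0.02*14.1576 = 1.0852
y_raw = -2.7752 - 0.02*-16.1008 = -2.4532
Step 3: Project onto [-2, 2].
x_proj = clip(1.0852) = 1.0852
y_proj = clip(-2.4532) = -2.0
Step 4: Evaluate f.
f(1.0852, -2.0) = 20.8181


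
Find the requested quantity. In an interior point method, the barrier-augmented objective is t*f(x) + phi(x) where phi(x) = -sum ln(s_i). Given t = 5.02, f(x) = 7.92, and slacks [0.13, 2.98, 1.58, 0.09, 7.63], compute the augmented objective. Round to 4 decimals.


Step 1: Compute log-barrier.
ln values: [-2.0402, 1.0919, 0.4574, -2.4079, 2.0321]
phi = -(-2.0402 + 1.0919 + 0.4574 - 2.4079 + 2.0321) = 0.8667
Step 2: Compute augmented objective.
t*f(x) = 5.02*7.92 = 39.7584
Total = 39.7584 + 0.8667 = 40.6251


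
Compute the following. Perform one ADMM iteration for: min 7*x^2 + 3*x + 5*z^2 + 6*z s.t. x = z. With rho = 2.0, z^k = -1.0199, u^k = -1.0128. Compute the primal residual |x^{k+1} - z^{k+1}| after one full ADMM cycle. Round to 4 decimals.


ADMM iteration with rho = 2.0, z^k = -1.0199, u^k = -1.0128
Step 1: x-update.
Minimize 7*x^2 + 3*x + (2.0/2)*(x + 1.0199 - 1.0128)^2
FOC: (2*7 + 2.0)*x = -3 + 2.0*(-1.0199 + 1.0128)
x^{k+1} = -0.1884
Step 2: z-update.
Minimize 5*z^2 + 6*z + (2.0/2)*(-0.1884 - z - 1.0128)^2
FOC: (2*5 + 2.0)*z = -6 + 2.0*(-0.1884 - 1.0128)
z^{k+1} = -0.7002
Step 3: u-update.
u^{k+1} = -1.0128 - 0.1884 + 0.7002 = -0.501
Step 4: Primal residual = |-0.1884 + 0.7002| = 0.5118


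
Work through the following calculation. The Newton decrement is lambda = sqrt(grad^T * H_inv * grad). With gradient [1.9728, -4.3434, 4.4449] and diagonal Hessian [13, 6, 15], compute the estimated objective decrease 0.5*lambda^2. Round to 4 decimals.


Step 1: H is diagonal, so H^(-1) * g = [0.1518, -0.7239, 0.2963].
Step 2: g^T H^(-1) g = sum_i g_i^2 / H_ii
  = (1.9728)^2/13 + (-4.3434)^2/6 + (4.4449)^2/15
  = 0.2994 + 3.1442 + 1.3171 = 4.7607
Step 3: Objective decrease = 0.5 * g^T H^(-1) g = 2.3804


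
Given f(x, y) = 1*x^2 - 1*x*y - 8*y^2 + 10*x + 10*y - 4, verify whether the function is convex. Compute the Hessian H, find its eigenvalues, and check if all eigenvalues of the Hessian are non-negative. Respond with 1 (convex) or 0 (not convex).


The Hessian of f(x,y) = 1*x^2 - 1*x*y - 8*y^2 + 10*x + 10*y - 4 is:
H = [[2, -1], [-1, -16]]
Trace = 2 - 16 = -14
Determinant = 2*-16 - (-1)^2 = -33
Discriminant = (-14)^2 - 4*-33 = 328.0
Eigenvalues: lambda_1 = -16.0554, lambda_2 = 2.0554
The function is not convex.

0
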